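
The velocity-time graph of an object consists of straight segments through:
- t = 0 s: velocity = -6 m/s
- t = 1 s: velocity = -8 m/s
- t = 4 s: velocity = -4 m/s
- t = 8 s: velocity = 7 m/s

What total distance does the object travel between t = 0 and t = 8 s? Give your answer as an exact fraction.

405/11 m

Total distance travelled is ∫|v| dt — sum the magnitudes of each area piece.
0–1 s: |½(-6 + -8)(1)| = 7 m
1–4 s: |½(-8 + -4)(3)| = 18 m
4–8 s: v = 0 at t = 60/11 s; triangle areas 32/11 + 98/11 = 130/11 m
Total distance = 405/11 m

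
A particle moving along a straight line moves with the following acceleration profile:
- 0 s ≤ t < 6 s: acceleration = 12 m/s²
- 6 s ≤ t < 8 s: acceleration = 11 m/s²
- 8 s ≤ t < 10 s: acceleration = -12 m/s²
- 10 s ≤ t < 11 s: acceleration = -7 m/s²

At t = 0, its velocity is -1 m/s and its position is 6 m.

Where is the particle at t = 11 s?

607.5 m

On each constant-a segment, Δv = aΔt and Δx = v₀Δt + ½aΔt²; chain segment to segment.
0–6 s: v starts -1 m/s; Δx = -1·6 + ½·12·6² = 210 m; v ends 71 m/s.
6–8 s: v starts 71 m/s; Δx = 71·2 + ½·11·2² = 164 m; v ends 93 m/s.
8–10 s: v starts 93 m/s; Δx = 93·2 + ½·-12·2² = 162 m; v ends 69 m/s.
10–11 s: v starts 69 m/s; Δx = 69·1 + ½·-7·1² = 65.5 m; v ends 62 m/s.
x(11) = 6 + Σ Δx = 607.5 m.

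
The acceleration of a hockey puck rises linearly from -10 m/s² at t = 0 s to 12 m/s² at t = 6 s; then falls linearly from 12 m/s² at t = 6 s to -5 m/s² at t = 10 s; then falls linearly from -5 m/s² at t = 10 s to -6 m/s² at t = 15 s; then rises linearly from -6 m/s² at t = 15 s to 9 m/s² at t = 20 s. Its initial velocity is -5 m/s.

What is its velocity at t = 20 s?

Δv equals the area under the a-t graph; then v = v₀ + Δv.
0–6 s: ½(-10 + 12)(6) = 6 m/s
6–10 s: ½(12 + -5)(4) = 14 m/s
10–15 s: ½(-5 + -6)(5) = -27.5 m/s
15–20 s: ½(-6 + 9)(5) = 7.5 m/s
Δv = 0 m/s, so v(20) = -5 + (0) = -5 m/s.

-5 m/s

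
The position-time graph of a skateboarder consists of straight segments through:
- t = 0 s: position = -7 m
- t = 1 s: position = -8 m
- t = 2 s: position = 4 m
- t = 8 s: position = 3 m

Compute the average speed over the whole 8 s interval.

1.75 m/s

Average speed = (total path length)/(elapsed time); on a piecewise-linear x-t graph the path length is Σ|Δx|.
0–1 s: |Δx| = |-8 − -7| = 1 m
1–2 s: |Δx| = |4 − -8| = 12 m
2–8 s: |Δx| = |3 − 4| = 1 m
Total path = 14 m; average speed = 14/8 = 1.75 m/s.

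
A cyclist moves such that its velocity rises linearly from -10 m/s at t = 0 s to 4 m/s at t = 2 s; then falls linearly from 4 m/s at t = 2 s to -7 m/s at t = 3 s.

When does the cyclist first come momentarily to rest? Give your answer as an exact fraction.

v changes sign on 0–2 s (from -10 to 4); the graph is linear there, so v = 0 at t = 0 + (10)·(2 − 0)/(4 − -10) = 10/7 s.

t = 10/7 s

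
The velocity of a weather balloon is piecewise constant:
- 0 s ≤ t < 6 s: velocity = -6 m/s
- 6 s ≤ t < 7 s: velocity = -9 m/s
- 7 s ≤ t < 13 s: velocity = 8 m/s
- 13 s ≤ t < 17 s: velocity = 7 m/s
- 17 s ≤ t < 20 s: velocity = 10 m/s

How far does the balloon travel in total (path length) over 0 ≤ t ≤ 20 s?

151 m

Distance (not displacement) is the total path length: add the absolute areas under v-t.
0–6 s: |-6| × 6 = 36 m
6–7 s: |-9| × 1 = 9 m
7–13 s: |8| × 6 = 48 m
13–17 s: |7| × 4 = 28 m
17–20 s: |10| × 3 = 30 m
Total distance = 151 m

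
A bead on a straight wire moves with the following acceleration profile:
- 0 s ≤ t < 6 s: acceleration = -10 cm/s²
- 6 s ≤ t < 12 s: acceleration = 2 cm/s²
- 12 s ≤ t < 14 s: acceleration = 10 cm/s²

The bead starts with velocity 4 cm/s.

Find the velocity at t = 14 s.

-24 cm/s

Δv equals the area under the a-t graph; then v = v₀ + Δv.
0–6 s: -10 × 6 = -60 cm/s
6–12 s: 2 × 6 = 12 cm/s
12–14 s: 10 × 2 = 20 cm/s
Δv = -28 cm/s, so v(14) = 4 + (-28) = -24 cm/s.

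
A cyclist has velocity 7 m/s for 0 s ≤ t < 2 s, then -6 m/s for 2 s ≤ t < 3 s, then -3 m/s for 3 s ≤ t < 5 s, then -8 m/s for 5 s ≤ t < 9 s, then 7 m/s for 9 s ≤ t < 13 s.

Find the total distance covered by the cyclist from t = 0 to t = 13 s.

Distance (not displacement) is the total path length: add the absolute areas under v-t.
0–2 s: |7| × 2 = 14 m
2–3 s: |-6| × 1 = 6 m
3–5 s: |-3| × 2 = 6 m
5–9 s: |-8| × 4 = 32 m
9–13 s: |7| × 4 = 28 m
Total distance = 86 m

86 m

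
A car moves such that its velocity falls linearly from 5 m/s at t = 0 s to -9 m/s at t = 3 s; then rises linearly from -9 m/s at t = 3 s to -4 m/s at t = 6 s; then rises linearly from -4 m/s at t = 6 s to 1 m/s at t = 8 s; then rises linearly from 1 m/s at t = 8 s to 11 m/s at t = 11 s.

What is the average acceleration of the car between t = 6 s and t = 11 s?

3 m/s²

Average acceleration = Δv/Δt = (11 − -4)/(11 − 6) = 3 m/s².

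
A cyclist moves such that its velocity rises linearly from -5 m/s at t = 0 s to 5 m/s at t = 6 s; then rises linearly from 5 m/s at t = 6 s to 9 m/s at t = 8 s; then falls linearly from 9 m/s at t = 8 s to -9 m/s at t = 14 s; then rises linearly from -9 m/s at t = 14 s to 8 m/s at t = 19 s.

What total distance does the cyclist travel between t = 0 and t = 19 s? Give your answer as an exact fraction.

Distance (not displacement) is the total path length: add the absolute areas under v-t.
0–6 s: v = 0 at t = 3 s; triangle areas 7.5 + 7.5 = 15 m
6–8 s: |½(5 + 9)(2)| = 14 m
8–14 s: v = 0 at t = 11 s; triangle areas 13.5 + 13.5 = 27 m
14–19 s: v = 0 at t = 283/17 s; triangle areas 405/34 + 160/17 = 725/34 m
Total distance = 2629/34 m

2629/34 m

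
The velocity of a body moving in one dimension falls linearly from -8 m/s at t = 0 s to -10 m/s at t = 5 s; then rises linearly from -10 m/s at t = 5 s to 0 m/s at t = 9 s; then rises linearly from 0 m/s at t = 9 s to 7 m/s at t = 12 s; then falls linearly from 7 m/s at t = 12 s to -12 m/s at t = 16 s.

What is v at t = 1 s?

-8.4 m/s

On 0–5 s the graph is linear from -8 to -10 m/s: v(1) = -8 + (-10 − -8)·(1 − 0)/(5 − 0) = -8.4 m/s.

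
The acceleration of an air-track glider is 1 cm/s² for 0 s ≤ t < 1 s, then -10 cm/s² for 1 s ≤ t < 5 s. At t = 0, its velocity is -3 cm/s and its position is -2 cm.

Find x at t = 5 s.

On each constant-a segment, Δv = aΔt and Δx = v₀Δt + ½aΔt²; chain segment to segment.
0–1 s: v starts -3 cm/s; Δx = -3·1 + ½·1·1² = -2.5 cm; v ends -2 cm/s.
1–5 s: v starts -2 cm/s; Δx = -2·4 + ½·-10·4² = -88 cm; v ends -42 cm/s.
x(5) = -2 + Σ Δx = -92.5 cm.

-92.5 cm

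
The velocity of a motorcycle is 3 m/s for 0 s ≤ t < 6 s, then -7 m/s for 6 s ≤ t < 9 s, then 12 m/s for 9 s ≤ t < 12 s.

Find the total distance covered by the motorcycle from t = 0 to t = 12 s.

Distance (not displacement) is the total path length: add the absolute areas under v-t.
0–6 s: |3| × 6 = 18 m
6–9 s: |-7| × 3 = 21 m
9–12 s: |12| × 3 = 36 m
Total distance = 75 m

75 m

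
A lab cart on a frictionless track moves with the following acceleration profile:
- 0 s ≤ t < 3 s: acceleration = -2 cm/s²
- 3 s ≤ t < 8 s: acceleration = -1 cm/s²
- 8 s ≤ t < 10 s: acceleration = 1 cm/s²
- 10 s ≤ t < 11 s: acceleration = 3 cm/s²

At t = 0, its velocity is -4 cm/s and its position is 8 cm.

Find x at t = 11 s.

-115 cm

On each constant-a segment, Δv = aΔt and Δx = v₀Δt + ½aΔt²; chain segment to segment.
0–3 s: v starts -4 cm/s; Δx = -4·3 + ½·-2·3² = -21 cm; v ends -10 cm/s.
3–8 s: v starts -10 cm/s; Δx = -10·5 + ½·-1·5² = -62.5 cm; v ends -15 cm/s.
8–10 s: v starts -15 cm/s; Δx = -15·2 + ½·1·2² = -28 cm; v ends -13 cm/s.
10–11 s: v starts -13 cm/s; Δx = -13·1 + ½·3·1² = -11.5 cm; v ends -10 cm/s.
x(11) = 8 + Σ Δx = -115 cm.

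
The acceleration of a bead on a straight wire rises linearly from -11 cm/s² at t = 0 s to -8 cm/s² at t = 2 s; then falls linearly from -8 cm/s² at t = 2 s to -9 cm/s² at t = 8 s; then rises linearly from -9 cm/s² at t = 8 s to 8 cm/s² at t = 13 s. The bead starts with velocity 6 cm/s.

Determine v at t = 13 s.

Δv equals the area under the a-t graph; then v = v₀ + Δv.
0–2 s: ½(-11 + -8)(2) = -19 cm/s
2–8 s: ½(-8 + -9)(6) = -51 cm/s
8–13 s: ½(-9 + 8)(5) = -2.5 cm/s
Δv = -72.5 cm/s, so v(13) = 6 + (-72.5) = -66.5 cm/s.

-66.5 cm/s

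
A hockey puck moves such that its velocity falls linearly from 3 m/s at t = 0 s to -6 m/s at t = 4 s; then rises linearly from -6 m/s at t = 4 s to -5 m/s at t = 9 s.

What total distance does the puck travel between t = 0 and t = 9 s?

37.5 m

Distance (not displacement) is the total path length: add the absolute areas under v-t.
0–4 s: v = 0 at t = 4/3 s; triangle areas 2 + 8 = 10 m
4–9 s: |½(-6 + -5)(5)| = 27.5 m
Total distance = 37.5 m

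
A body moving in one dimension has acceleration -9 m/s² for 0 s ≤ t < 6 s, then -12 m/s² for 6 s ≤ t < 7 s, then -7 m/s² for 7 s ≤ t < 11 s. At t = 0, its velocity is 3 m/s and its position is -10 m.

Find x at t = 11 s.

On each constant-a segment, Δv = aΔt and Δx = v₀Δt + ½aΔt²; chain segment to segment.
0–6 s: v starts 3 m/s; Δx = 3·6 + ½·-9·6² = -144 m; v ends -51 m/s.
6–7 s: v starts -51 m/s; Δx = -51·1 + ½·-12·1² = -57 m; v ends -63 m/s.
7–11 s: v starts -63 m/s; Δx = -63·4 + ½·-7·4² = -308 m; v ends -91 m/s.
x(11) = -10 + Σ Δx = -519 m.

-519 m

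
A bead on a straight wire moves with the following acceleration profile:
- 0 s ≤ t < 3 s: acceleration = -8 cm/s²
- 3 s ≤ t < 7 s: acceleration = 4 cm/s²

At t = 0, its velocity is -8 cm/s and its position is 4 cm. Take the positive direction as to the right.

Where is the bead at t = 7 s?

On each constant-a segment, Δv = aΔt and Δx = v₀Δt + ½aΔt²; chain segment to segment.
0–3 s: v starts -8 cm/s; Δx = -8·3 + ½·-8·3² = -60 cm; v ends -32 cm/s.
3–7 s: v starts -32 cm/s; Δx = -32·4 + ½·4·4² = -96 cm; v ends -16 cm/s.
x(7) = 4 + Σ Δx = -152 cm.

-152 cm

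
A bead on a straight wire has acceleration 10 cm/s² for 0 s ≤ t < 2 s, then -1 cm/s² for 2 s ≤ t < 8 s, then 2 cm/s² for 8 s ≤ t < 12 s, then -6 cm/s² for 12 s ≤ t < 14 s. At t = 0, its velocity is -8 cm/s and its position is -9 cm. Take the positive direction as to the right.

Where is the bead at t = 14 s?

105 cm

On each constant-a segment, Δv = aΔt and Δx = v₀Δt + ½aΔt²; chain segment to segment.
0–2 s: v starts -8 cm/s; Δx = -8·2 + ½·10·2² = 4 cm; v ends 12 cm/s.
2–8 s: v starts 12 cm/s; Δx = 12·6 + ½·-1·6² = 54 cm; v ends 6 cm/s.
8–12 s: v starts 6 cm/s; Δx = 6·4 + ½·2·4² = 40 cm; v ends 14 cm/s.
12–14 s: v starts 14 cm/s; Δx = 14·2 + ½·-6·2² = 16 cm; v ends 2 cm/s.
x(14) = -9 + Σ Δx = 105 cm.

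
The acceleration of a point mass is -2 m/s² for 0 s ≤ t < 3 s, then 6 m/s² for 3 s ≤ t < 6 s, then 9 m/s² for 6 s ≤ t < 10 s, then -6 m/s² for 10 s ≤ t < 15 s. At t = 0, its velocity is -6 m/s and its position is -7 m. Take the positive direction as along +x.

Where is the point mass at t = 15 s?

On each constant-a segment, Δv = aΔt and Δx = v₀Δt + ½aΔt²; chain segment to segment.
0–3 s: v starts -6 m/s; Δx = -6·3 + ½·-2·3² = -27 m; v ends -12 m/s.
3–6 s: v starts -12 m/s; Δx = -12·3 + ½·6·3² = -9 m; v ends 6 m/s.
6–10 s: v starts 6 m/s; Δx = 6·4 + ½·9·4² = 96 m; v ends 42 m/s.
10–15 s: v starts 42 m/s; Δx = 42·5 + ½·-6·5² = 135 m; v ends 12 m/s.
x(15) = -7 + Σ Δx = 188 m.

188 m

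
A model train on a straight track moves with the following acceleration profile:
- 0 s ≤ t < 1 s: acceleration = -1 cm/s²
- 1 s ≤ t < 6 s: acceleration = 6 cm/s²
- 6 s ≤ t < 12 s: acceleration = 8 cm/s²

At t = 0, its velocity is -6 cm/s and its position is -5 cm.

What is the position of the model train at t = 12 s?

On each constant-a segment, Δv = aΔt and Δx = v₀Δt + ½aΔt²; chain segment to segment.
0–1 s: v starts -6 cm/s; Δx = -6·1 + ½·-1·1² = -6.5 cm; v ends -7 cm/s.
1–6 s: v starts -7 cm/s; Δx = -7·5 + ½·6·5² = 40 cm; v ends 23 cm/s.
6–12 s: v starts 23 cm/s; Δx = 23·6 + ½·8·6² = 282 cm; v ends 71 cm/s.
x(12) = -5 + Σ Δx = 310.5 cm.

310.5 cm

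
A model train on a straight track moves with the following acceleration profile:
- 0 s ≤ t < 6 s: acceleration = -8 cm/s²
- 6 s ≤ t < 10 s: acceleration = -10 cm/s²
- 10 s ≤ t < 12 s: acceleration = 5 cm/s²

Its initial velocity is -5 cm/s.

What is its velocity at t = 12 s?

-83 cm/s

Δv equals the area under the a-t graph; then v = v₀ + Δv.
0–6 s: -8 × 6 = -48 cm/s
6–10 s: -10 × 4 = -40 cm/s
10–12 s: 5 × 2 = 10 cm/s
Δv = -78 cm/s, so v(12) = -5 + (-78) = -83 cm/s.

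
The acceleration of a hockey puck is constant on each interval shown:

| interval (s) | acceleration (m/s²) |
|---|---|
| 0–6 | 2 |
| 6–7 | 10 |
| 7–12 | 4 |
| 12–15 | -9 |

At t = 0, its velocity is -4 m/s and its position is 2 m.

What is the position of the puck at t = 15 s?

240.5 m

On each constant-a segment, Δv = aΔt and Δx = v₀Δt + ½aΔt²; chain segment to segment.
0–6 s: v starts -4 m/s; Δx = -4·6 + ½·2·6² = 12 m; v ends 8 m/s.
6–7 s: v starts 8 m/s; Δx = 8·1 + ½·10·1² = 13 m; v ends 18 m/s.
7–12 s: v starts 18 m/s; Δx = 18·5 + ½·4·5² = 140 m; v ends 38 m/s.
12–15 s: v starts 38 m/s; Δx = 38·3 + ½·-9·3² = 73.5 m; v ends 11 m/s.
x(15) = 2 + Σ Δx = 240.5 m.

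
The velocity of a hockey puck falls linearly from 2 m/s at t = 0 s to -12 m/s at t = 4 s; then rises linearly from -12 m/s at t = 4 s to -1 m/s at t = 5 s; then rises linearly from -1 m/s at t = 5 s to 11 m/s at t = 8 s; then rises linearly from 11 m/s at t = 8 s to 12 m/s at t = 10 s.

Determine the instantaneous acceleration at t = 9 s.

0.5 m/s²

Acceleration is the slope of the v-t graph on 8–10 s: (12 − 11)/(10 − 8) = 0.5 m/s².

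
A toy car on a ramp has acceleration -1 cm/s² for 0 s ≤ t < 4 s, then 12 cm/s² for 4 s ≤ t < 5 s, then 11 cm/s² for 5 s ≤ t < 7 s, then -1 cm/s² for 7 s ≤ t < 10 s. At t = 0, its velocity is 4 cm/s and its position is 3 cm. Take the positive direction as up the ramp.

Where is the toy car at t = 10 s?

160.5 cm

On each constant-a segment, Δv = aΔt and Δx = v₀Δt + ½aΔt²; chain segment to segment.
0–4 s: v starts 4 cm/s; Δx = 4·4 + ½·-1·4² = 8 cm; v ends 0 cm/s.
4–5 s: v starts 0 cm/s; Δx = 0·1 + ½·12·1² = 6 cm; v ends 12 cm/s.
5–7 s: v starts 12 cm/s; Δx = 12·2 + ½·11·2² = 46 cm; v ends 34 cm/s.
7–10 s: v starts 34 cm/s; Δx = 34·3 + ½·-1·3² = 97.5 cm; v ends 31 cm/s.
x(10) = 3 + Σ Δx = 160.5 cm.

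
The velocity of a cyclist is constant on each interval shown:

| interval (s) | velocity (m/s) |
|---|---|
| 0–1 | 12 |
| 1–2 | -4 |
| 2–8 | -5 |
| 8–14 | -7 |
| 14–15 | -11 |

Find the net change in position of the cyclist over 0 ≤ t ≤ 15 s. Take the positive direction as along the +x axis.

Displacement is the signed area under the v-t curve.
0–1 s: 12 × 1 = 12 m
1–2 s: -4 × 1 = -4 m
2–8 s: -5 × 6 = -30 m
8–14 s: -7 × 6 = -42 m
14–15 s: -11 × 1 = -11 m
Net displacement = -75 m

-75 m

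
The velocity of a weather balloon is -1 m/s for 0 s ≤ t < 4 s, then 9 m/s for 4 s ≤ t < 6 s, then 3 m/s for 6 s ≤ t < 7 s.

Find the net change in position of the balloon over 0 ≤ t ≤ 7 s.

17 m

Net displacement equals the area under the velocity-time graph (areas below the axis count negative).
0–4 s: -1 × 4 = -4 m
4–6 s: 9 × 2 = 18 m
6–7 s: 3 × 1 = 3 m
Net displacement = 17 m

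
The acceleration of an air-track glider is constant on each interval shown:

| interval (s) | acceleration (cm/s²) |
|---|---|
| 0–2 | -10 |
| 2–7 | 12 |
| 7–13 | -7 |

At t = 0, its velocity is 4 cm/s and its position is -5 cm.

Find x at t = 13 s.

On each constant-a segment, Δv = aΔt and Δx = v₀Δt + ½aΔt²; chain segment to segment.
0–2 s: v starts 4 cm/s; Δx = 4·2 + ½·-10·2² = -12 cm; v ends -16 cm/s.
2–7 s: v starts -16 cm/s; Δx = -16·5 + ½·12·5² = 70 cm; v ends 44 cm/s.
7–13 s: v starts 44 cm/s; Δx = 44·6 + ½·-7·6² = 138 cm; v ends 2 cm/s.
x(13) = -5 + Σ Δx = 191 cm.

191 cm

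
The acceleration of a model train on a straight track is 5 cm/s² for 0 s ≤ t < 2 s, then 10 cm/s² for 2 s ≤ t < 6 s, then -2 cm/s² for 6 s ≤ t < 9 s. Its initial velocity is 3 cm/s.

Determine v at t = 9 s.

Δv equals the area under the a-t graph; then v = v₀ + Δv.
0–2 s: 5 × 2 = 10 cm/s
2–6 s: 10 × 4 = 40 cm/s
6–9 s: -2 × 3 = -6 cm/s
Δv = 44 cm/s, so v(9) = 3 + (44) = 47 cm/s.

47 cm/s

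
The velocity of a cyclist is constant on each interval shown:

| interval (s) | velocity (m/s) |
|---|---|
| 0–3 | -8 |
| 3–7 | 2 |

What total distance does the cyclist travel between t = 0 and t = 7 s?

Total distance travelled is ∫|v| dt — sum the magnitudes of each area piece.
0–3 s: |-8| × 3 = 24 m
3–7 s: |2| × 4 = 8 m
Total distance = 32 m

32 m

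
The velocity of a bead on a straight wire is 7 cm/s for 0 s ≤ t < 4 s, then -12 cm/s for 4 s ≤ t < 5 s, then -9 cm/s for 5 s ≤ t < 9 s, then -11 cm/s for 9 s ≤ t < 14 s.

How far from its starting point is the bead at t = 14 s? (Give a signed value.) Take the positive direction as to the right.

Net displacement equals the area under the velocity-time graph (areas below the axis count negative).
0–4 s: 7 × 4 = 28 cm
4–5 s: -12 × 1 = -12 cm
5–9 s: -9 × 4 = -36 cm
9–14 s: -11 × 5 = -55 cm
Net displacement = -75 cm

-75 cm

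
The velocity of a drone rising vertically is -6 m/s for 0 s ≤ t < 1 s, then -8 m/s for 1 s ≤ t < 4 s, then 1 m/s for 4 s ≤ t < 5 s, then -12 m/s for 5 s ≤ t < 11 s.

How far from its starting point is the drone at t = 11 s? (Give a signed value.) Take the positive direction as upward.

Net displacement equals the area under the velocity-time graph (areas below the axis count negative).
0–1 s: -6 × 1 = -6 m
1–4 s: -8 × 3 = -24 m
4–5 s: 1 × 1 = 1 m
5–11 s: -12 × 6 = -72 m
Net displacement = -101 m

-101 m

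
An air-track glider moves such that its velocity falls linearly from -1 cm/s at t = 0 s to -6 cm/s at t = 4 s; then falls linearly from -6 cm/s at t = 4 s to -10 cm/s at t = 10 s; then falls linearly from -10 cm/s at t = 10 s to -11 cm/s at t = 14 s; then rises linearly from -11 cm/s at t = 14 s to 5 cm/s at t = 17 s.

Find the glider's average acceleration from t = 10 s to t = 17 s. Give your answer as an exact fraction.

Average acceleration = Δv/Δt = (5 − -10)/(17 − 10) = 15/7 cm/s².

15/7 cm/s²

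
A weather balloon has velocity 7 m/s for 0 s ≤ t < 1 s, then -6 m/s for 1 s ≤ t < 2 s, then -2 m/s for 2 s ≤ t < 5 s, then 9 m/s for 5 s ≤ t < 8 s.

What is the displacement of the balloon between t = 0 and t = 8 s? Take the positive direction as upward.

Net displacement equals the area under the velocity-time graph (areas below the axis count negative).
0–1 s: 7 × 1 = 7 m
1–2 s: -6 × 1 = -6 m
2–5 s: -2 × 3 = -6 m
5–8 s: 9 × 3 = 27 m
Net displacement = 22 m

22 m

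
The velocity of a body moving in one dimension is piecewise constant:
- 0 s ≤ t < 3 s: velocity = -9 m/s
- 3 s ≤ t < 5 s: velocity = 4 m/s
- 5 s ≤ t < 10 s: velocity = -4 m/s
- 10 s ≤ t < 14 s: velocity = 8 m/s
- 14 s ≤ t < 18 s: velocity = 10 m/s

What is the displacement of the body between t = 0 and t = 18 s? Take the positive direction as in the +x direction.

33 m

Displacement is the signed area under the v-t curve.
0–3 s: -9 × 3 = -27 m
3–5 s: 4 × 2 = 8 m
5–10 s: -4 × 5 = -20 m
10–14 s: 8 × 4 = 32 m
14–18 s: 10 × 4 = 40 m
Net displacement = 33 m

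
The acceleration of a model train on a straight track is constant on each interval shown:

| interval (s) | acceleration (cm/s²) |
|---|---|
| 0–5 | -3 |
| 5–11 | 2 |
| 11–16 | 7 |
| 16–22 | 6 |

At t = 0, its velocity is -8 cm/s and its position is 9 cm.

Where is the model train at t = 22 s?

On each constant-a segment, Δv = aΔt and Δx = v₀Δt + ½aΔt²; chain segment to segment.
0–5 s: v starts -8 cm/s; Δx = -8·5 + ½·-3·5² = -77.5 cm; v ends -23 cm/s.
5–11 s: v starts -23 cm/s; Δx = -23·6 + ½·2·6² = -102 cm; v ends -11 cm/s.
11–16 s: v starts -11 cm/s; Δx = -11·5 + ½·7·5² = 32.5 cm; v ends 24 cm/s.
16–22 s: v starts 24 cm/s; Δx = 24·6 + ½·6·6² = 252 cm; v ends 60 cm/s.
x(22) = 9 + Σ Δx = 114 cm.

114 cm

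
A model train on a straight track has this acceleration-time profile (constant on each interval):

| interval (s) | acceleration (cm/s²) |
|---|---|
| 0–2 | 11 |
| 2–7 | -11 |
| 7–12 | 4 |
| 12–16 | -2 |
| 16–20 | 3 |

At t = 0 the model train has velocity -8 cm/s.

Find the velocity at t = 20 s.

-17 cm/s

Δv equals the area under the a-t graph; then v = v₀ + Δv.
0–2 s: 11 × 2 = 22 cm/s
2–7 s: -11 × 5 = -55 cm/s
7–12 s: 4 × 5 = 20 cm/s
12–16 s: -2 × 4 = -8 cm/s
16–20 s: 3 × 4 = 12 cm/s
Δv = -9 cm/s, so v(20) = -8 + (-9) = -17 cm/s.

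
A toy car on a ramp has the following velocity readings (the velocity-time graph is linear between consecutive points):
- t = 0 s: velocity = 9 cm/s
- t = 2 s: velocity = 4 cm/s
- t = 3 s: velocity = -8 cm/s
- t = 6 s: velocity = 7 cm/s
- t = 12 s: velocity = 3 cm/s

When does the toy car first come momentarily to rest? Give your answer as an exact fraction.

t = 7/3 s

v changes sign on 2–3 s (from 4 to -8); the graph is linear there, so v = 0 at t = 2 + (-4)·(3 − 2)/(-8 − 4) = 7/3 s.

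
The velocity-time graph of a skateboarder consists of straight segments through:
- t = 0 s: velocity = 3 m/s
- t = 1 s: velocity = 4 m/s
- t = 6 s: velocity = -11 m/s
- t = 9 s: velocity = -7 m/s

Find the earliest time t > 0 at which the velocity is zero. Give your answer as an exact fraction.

v changes sign on 1–6 s (from 4 to -11); the graph is linear there, so v = 0 at t = 1 + (-4)·(6 − 1)/(-11 − 4) = 7/3 s.

t = 7/3 s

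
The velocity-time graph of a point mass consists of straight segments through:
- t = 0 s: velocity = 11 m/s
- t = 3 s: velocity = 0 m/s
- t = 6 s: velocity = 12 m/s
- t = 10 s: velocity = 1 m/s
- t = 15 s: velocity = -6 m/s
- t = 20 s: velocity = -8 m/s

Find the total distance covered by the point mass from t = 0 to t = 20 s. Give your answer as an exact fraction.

Total distance travelled is ∫|v| dt — sum the magnitudes of each area piece.
0–3 s: |½(11 + 0)(3)| = 16.5 m
3–6 s: |½(0 + 12)(3)| = 18 m
6–10 s: |½(12 + 1)(4)| = 26 m
10–15 s: v = 0 at t = 75/7 s; triangle areas 5/14 + 90/7 = 185/14 m
15–20 s: |½(-6 + -8)(5)| = 35 m
Total distance = 761/7 m

761/7 m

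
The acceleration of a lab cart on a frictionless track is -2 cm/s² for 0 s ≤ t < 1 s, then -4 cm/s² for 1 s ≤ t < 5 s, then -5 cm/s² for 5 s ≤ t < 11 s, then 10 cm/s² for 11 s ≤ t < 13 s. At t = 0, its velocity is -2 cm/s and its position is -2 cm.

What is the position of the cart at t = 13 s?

-343 cm

On each constant-a segment, Δv = aΔt and Δx = v₀Δt + ½aΔt²; chain segment to segment.
0–1 s: v starts -2 cm/s; Δx = -2·1 + ½·-2·1² = -3 cm; v ends -4 cm/s.
1–5 s: v starts -4 cm/s; Δx = -4·4 + ½·-4·4² = -48 cm; v ends -20 cm/s.
5–11 s: v starts -20 cm/s; Δx = -20·6 + ½·-5·6² = -210 cm; v ends -50 cm/s.
11–13 s: v starts -50 cm/s; Δx = -50·2 + ½·10·2² = -80 cm; v ends -30 cm/s.
x(13) = -2 + Σ Δx = -343 cm.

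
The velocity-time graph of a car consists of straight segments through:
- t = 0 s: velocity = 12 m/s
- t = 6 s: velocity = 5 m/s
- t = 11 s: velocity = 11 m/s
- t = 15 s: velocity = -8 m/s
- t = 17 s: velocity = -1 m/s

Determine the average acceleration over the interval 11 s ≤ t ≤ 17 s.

Average acceleration = Δv/Δt = (-1 − 11)/(17 − 11) = -2 m/s².

-2 m/s²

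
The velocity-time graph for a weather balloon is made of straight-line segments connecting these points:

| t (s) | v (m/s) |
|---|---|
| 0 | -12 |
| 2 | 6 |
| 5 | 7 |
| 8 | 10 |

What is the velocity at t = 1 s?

-3 m/s

On 0–2 s the graph is linear from -12 to 6 m/s: v(1) = -12 + (6 − -12)·(1 − 0)/(2 − 0) = -3 m/s.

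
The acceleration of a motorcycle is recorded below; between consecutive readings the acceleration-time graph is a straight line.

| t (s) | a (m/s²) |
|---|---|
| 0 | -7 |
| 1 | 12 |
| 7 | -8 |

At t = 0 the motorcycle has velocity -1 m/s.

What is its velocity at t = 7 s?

13.5 m/s

Δv equals the area under the a-t graph; then v = v₀ + Δv.
0–1 s: ½(-7 + 12)(1) = 2.5 m/s
1–7 s: ½(12 + -8)(6) = 12 m/s
Δv = 14.5 m/s, so v(7) = -1 + (14.5) = 13.5 m/s.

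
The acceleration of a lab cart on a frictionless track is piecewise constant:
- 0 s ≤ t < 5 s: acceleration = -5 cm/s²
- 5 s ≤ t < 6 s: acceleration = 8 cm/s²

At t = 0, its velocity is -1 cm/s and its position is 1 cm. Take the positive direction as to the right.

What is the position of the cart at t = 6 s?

On each constant-a segment, Δv = aΔt and Δx = v₀Δt + ½aΔt²; chain segment to segment.
0–5 s: v starts -1 cm/s; Δx = -1·5 + ½·-5·5² = -67.5 cm; v ends -26 cm/s.
5–6 s: v starts -26 cm/s; Δx = -26·1 + ½·8·1² = -22 cm; v ends -18 cm/s.
x(6) = 1 + Σ Δx = -88.5 cm.

-88.5 cm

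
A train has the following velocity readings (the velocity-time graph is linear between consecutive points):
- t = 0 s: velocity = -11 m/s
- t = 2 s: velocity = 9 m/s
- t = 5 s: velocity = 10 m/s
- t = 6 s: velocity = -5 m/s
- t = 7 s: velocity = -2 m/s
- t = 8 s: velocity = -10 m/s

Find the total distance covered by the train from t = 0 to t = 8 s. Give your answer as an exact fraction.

Total distance travelled is ∫|v| dt — sum the magnitudes of each area piece.
0–2 s: v = 0 at t = 1.1 s; triangle areas 6.05 + 4.05 = 10.1 m
2–5 s: |½(9 + 10)(3)| = 28.5 m
5–6 s: v = 0 at t = 17/3 s; triangle areas 10/3 + 5/6 = 25/6 m
6–7 s: |½(-5 + -2)(1)| = 3.5 m
7–8 s: |½(-2 + -10)(1)| = 6 m
Total distance = 784/15 m

784/15 m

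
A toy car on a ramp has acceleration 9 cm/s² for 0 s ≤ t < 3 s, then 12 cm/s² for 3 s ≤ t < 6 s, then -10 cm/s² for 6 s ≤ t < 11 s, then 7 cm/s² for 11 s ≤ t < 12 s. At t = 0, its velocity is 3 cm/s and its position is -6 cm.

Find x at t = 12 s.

On each constant-a segment, Δv = aΔt and Δx = v₀Δt + ½aΔt²; chain segment to segment.
0–3 s: v starts 3 cm/s; Δx = 3·3 + ½·9·3² = 49.5 cm; v ends 30 cm/s.
3–6 s: v starts 30 cm/s; Δx = 30·3 + ½·12·3² = 144 cm; v ends 66 cm/s.
6–11 s: v starts 66 cm/s; Δx = 66·5 + ½·-10·5² = 205 cm; v ends 16 cm/s.
11–12 s: v starts 16 cm/s; Δx = 16·1 + ½·7·1² = 19.5 cm; v ends 23 cm/s.
x(12) = -6 + Σ Δx = 412 cm.

412 cm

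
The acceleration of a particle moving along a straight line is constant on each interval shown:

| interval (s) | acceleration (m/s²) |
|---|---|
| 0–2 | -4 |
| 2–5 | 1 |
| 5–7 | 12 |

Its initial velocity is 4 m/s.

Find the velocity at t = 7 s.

Δv equals the area under the a-t graph; then v = v₀ + Δv.
0–2 s: -4 × 2 = -8 m/s
2–5 s: 1 × 3 = 3 m/s
5–7 s: 12 × 2 = 24 m/s
Δv = 19 m/s, so v(7) = 4 + (19) = 23 m/s.

23 m/s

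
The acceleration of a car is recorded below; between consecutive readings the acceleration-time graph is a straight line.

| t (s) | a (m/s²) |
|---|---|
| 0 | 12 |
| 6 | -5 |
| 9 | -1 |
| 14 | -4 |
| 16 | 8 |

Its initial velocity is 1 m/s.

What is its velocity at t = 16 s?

4.5 m/s

Δv equals the area under the a-t graph; then v = v₀ + Δv.
0–6 s: ½(12 + -5)(6) = 21 m/s
6–9 s: ½(-5 + -1)(3) = -9 m/s
9–14 s: ½(-1 + -4)(5) = -12.5 m/s
14–16 s: ½(-4 + 8)(2) = 4 m/s
Δv = 3.5 m/s, so v(16) = 1 + (3.5) = 4.5 m/s.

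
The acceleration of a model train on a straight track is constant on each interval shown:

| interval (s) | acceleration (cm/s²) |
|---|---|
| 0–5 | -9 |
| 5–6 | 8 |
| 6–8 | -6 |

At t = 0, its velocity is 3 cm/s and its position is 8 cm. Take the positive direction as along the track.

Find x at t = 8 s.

On each constant-a segment, Δv = aΔt and Δx = v₀Δt + ½aΔt²; chain segment to segment.
0–5 s: v starts 3 cm/s; Δx = 3·5 + ½·-9·5² = -97.5 cm; v ends -42 cm/s.
5–6 s: v starts -42 cm/s; Δx = -42·1 + ½·8·1² = -38 cm; v ends -34 cm/s.
6–8 s: v starts -34 cm/s; Δx = -34·2 + ½·-6·2² = -80 cm; v ends -46 cm/s.
x(8) = 8 + Σ Δx = -207.5 cm.

-207.5 cm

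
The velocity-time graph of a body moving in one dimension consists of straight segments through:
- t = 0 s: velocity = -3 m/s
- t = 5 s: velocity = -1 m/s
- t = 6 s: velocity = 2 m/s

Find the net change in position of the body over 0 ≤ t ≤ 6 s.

Net displacement equals the area under the velocity-time graph (areas below the axis count negative).
0–5 s: ½(-3 + -1)(5) = -10 m
5–6 s: ½(-1 + 2)(1) = 0.5 m
Net displacement = -9.5 m

-9.5 m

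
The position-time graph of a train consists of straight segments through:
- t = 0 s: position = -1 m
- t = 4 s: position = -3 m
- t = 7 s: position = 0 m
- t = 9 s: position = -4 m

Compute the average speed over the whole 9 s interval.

1 m/s

Average speed = (total path length)/(elapsed time); on a piecewise-linear x-t graph the path length is Σ|Δx|.
0–4 s: |Δx| = |-3 − -1| = 2 m
4–7 s: |Δx| = |0 − -3| = 3 m
7–9 s: |Δx| = |-4 − 0| = 4 m
Total path = 9 m; average speed = 9/9 = 1 m/s.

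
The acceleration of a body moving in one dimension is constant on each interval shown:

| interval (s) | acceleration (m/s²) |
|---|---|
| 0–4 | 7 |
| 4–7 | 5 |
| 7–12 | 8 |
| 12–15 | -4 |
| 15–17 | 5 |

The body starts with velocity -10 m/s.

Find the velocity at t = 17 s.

Δv equals the area under the a-t graph; then v = v₀ + Δv.
0–4 s: 7 × 4 = 28 m/s
4–7 s: 5 × 3 = 15 m/s
7–12 s: 8 × 5 = 40 m/s
12–15 s: -4 × 3 = -12 m/s
15–17 s: 5 × 2 = 10 m/s
Δv = 81 m/s, so v(17) = -10 + (81) = 71 m/s.

71 m/s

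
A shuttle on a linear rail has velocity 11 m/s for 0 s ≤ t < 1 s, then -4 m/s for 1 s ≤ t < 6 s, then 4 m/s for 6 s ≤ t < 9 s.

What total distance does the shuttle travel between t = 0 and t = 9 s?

43 m

Distance (not displacement) is the total path length: add the absolute areas under v-t.
0–1 s: |11| × 1 = 11 m
1–6 s: |-4| × 5 = 20 m
6–9 s: |4| × 3 = 12 m
Total distance = 43 m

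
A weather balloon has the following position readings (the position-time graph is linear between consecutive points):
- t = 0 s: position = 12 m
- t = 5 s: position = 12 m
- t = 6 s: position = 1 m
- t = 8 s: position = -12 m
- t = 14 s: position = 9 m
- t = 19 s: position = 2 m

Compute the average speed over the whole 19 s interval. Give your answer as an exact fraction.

Average speed = (total path length)/(elapsed time); on a piecewise-linear x-t graph the path length is Σ|Δx|.
0–5 s: |Δx| = |12 − 12| = 0 m
5–6 s: |Δx| = |1 − 12| = 11 m
6–8 s: |Δx| = |-12 − 1| = 13 m
8–14 s: |Δx| = |9 − -12| = 21 m
14–19 s: |Δx| = |2 − 9| = 7 m
Total path = 52 m; average speed = 52/19 = 52/19 m/s.

52/19 m/s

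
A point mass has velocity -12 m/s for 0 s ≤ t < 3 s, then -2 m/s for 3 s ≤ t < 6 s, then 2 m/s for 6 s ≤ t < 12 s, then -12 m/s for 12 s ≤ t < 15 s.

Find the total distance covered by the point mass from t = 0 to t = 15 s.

90 m

Total distance travelled is ∫|v| dt — sum the magnitudes of each area piece.
0–3 s: |-12| × 3 = 36 m
3–6 s: |-2| × 3 = 6 m
6–12 s: |2| × 6 = 12 m
12–15 s: |-12| × 3 = 36 m
Total distance = 90 m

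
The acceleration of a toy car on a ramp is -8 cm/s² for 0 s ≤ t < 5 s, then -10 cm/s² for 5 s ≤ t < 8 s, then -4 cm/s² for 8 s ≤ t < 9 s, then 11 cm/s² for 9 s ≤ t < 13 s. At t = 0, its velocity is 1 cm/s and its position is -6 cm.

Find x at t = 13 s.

On each constant-a segment, Δv = aΔt and Δx = v₀Δt + ½aΔt²; chain segment to segment.
0–5 s: v starts 1 cm/s; Δx = 1·5 + ½·-8·5² = -95 cm; v ends -39 cm/s.
5–8 s: v starts -39 cm/s; Δx = -39·3 + ½·-10·3² = -162 cm; v ends -69 cm/s.
8–9 s: v starts -69 cm/s; Δx = -69·1 + ½·-4·1² = -71 cm; v ends -73 cm/s.
9–13 s: v starts -73 cm/s; Δx = -73·4 + ½·11·4² = -204 cm; v ends -29 cm/s.
x(13) = -6 + Σ Δx = -538 cm.

-538 cm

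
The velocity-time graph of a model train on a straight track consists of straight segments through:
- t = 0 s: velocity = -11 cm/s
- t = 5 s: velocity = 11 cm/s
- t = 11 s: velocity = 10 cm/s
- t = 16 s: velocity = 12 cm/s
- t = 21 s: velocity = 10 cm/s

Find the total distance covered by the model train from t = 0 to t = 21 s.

200.5 cm

Distance (not displacement) is the total path length: add the absolute areas under v-t.
0–5 s: v = 0 at t = 2.5 s; triangle areas 13.75 + 13.75 = 27.5 cm
5–11 s: |½(11 + 10)(6)| = 63 cm
11–16 s: |½(10 + 12)(5)| = 55 cm
16–21 s: |½(12 + 10)(5)| = 55 cm
Total distance = 200.5 cm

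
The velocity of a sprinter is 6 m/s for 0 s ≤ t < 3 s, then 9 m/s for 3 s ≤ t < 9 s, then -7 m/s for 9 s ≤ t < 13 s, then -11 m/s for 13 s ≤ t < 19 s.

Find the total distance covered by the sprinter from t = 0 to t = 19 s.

166 m

Distance (not displacement) is the total path length: add the absolute areas under v-t.
0–3 s: |6| × 3 = 18 m
3–9 s: |9| × 6 = 54 m
9–13 s: |-7| × 4 = 28 m
13–19 s: |-11| × 6 = 66 m
Total distance = 166 m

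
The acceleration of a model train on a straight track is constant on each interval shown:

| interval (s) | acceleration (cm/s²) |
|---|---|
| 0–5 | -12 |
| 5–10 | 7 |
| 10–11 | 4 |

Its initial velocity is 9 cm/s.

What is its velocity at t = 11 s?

Δv equals the area under the a-t graph; then v = v₀ + Δv.
0–5 s: -12 × 5 = -60 cm/s
5–10 s: 7 × 5 = 35 cm/s
10–11 s: 4 × 1 = 4 cm/s
Δv = -21 cm/s, so v(11) = 9 + (-21) = -12 cm/s.

-12 cm/s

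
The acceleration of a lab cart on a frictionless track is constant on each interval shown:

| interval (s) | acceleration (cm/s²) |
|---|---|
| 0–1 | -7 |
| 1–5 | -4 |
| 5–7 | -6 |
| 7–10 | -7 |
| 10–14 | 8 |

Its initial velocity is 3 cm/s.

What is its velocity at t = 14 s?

Δv equals the area under the a-t graph; then v = v₀ + Δv.
0–1 s: -7 × 1 = -7 cm/s
1–5 s: -4 × 4 = -16 cm/s
5–7 s: -6 × 2 = -12 cm/s
7–10 s: -7 × 3 = -21 cm/s
10–14 s: 8 × 4 = 32 cm/s
Δv = -24 cm/s, so v(14) = 3 + (-24) = -21 cm/s.

-21 cm/s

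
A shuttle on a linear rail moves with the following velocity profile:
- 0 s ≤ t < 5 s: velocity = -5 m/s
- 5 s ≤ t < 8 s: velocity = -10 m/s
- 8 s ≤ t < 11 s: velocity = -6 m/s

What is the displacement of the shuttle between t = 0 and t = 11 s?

Displacement is the signed area under the v-t curve.
0–5 s: -5 × 5 = -25 m
5–8 s: -10 × 3 = -30 m
8–11 s: -6 × 3 = -18 m
Net displacement = -73 m

-73 m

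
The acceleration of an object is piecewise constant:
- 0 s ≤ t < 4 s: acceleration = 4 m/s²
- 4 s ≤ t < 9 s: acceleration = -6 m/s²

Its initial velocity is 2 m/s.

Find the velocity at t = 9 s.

Δv equals the area under the a-t graph; then v = v₀ + Δv.
0–4 s: 4 × 4 = 16 m/s
4–9 s: -6 × 5 = -30 m/s
Δv = -14 m/s, so v(9) = 2 + (-14) = -12 m/s.

-12 m/s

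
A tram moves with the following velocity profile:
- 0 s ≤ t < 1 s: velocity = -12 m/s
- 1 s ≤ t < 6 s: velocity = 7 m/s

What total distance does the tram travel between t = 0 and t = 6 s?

47 m

Distance (not displacement) is the total path length: add the absolute areas under v-t.
0–1 s: |-12| × 1 = 12 m
1–6 s: |7| × 5 = 35 m
Total distance = 47 m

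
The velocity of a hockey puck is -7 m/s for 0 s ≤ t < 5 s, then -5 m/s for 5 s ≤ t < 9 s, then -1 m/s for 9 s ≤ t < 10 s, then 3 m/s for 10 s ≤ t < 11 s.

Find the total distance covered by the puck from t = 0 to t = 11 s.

Distance (not displacement) is the total path length: add the absolute areas under v-t.
0–5 s: |-7| × 5 = 35 m
5–9 s: |-5| × 4 = 20 m
9–10 s: |-1| × 1 = 1 m
10–11 s: |3| × 1 = 3 m
Total distance = 59 m

59 m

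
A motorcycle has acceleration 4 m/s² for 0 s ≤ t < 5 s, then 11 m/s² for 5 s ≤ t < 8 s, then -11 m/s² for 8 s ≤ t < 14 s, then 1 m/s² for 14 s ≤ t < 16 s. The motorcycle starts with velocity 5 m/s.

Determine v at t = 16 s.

Δv equals the area under the a-t graph; then v = v₀ + Δv.
0–5 s: 4 × 5 = 20 m/s
5–8 s: 11 × 3 = 33 m/s
8–14 s: -11 × 6 = -66 m/s
14–16 s: 1 × 2 = 2 m/s
Δv = -11 m/s, so v(16) = 5 + (-11) = -6 m/s.

-6 m/s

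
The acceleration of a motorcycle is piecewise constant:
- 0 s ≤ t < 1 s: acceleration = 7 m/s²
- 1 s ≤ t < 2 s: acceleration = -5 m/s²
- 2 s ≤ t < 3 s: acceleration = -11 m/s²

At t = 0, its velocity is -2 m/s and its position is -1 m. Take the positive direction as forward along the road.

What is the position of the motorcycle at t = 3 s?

-2.5 m

On each constant-a segment, Δv = aΔt and Δx = v₀Δt + ½aΔt²; chain segment to segment.
0–1 s: v starts -2 m/s; Δx = -2·1 + ½·7·1² = 1.5 m; v ends 5 m/s.
1–2 s: v starts 5 m/s; Δx = 5·1 + ½·-5·1² = 2.5 m; v ends 0 m/s.
2–3 s: v starts 0 m/s; Δx = 0·1 + ½·-11·1² = -5.5 m; v ends -11 m/s.
x(3) = -1 + Σ Δx = -2.5 m.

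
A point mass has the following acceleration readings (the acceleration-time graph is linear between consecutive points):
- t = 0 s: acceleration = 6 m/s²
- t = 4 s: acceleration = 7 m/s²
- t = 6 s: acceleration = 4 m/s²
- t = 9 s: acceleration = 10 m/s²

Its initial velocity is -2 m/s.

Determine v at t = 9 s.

56 m/s

Δv equals the area under the a-t graph; then v = v₀ + Δv.
0–4 s: ½(6 + 7)(4) = 26 m/s
4–6 s: ½(7 + 4)(2) = 11 m/s
6–9 s: ½(4 + 10)(3) = 21 m/s
Δv = 58 m/s, so v(9) = -2 + (58) = 56 m/s.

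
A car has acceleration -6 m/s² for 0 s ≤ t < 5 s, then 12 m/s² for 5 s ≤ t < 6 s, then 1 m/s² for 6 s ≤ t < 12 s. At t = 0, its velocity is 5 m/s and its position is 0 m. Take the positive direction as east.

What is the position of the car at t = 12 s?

On each constant-a segment, Δv = aΔt and Δx = v₀Δt + ½aΔt²; chain segment to segment.
0–5 s: v starts 5 m/s; Δx = 5·5 + ½·-6·5² = -50 m; v ends -25 m/s.
5–6 s: v starts -25 m/s; Δx = -25·1 + ½·12·1² = -19 m; v ends -13 m/s.
6–12 s: v starts -13 m/s; Δx = -13·6 + ½·1·6² = -60 m; v ends -7 m/s.
x(12) = 0 + Σ Δx = -129 m.

-129 m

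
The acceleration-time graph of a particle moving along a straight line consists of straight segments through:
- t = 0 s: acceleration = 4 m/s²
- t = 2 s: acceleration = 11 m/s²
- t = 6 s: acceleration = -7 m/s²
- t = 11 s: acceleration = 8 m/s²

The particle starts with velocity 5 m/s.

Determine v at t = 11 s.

30.5 m/s

Δv equals the area under the a-t graph; then v = v₀ + Δv.
0–2 s: ½(4 + 11)(2) = 15 m/s
2–6 s: ½(11 + -7)(4) = 8 m/s
6–11 s: ½(-7 + 8)(5) = 2.5 m/s
Δv = 25.5 m/s, so v(11) = 5 + (25.5) = 30.5 m/s.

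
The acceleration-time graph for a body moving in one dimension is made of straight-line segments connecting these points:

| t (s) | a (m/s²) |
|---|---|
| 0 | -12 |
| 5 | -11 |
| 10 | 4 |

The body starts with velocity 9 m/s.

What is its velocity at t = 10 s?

-66 m/s

Δv equals the area under the a-t graph; then v = v₀ + Δv.
0–5 s: ½(-12 + -11)(5) = -57.5 m/s
5–10 s: ½(-11 + 4)(5) = -17.5 m/s
Δv = -75 m/s, so v(10) = 9 + (-75) = -66 m/s.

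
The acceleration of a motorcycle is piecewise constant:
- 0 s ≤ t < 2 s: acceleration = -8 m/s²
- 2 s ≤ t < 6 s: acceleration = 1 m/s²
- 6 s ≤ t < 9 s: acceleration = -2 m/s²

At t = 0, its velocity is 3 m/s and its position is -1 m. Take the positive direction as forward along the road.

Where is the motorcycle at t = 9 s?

On each constant-a segment, Δv = aΔt and Δx = v₀Δt + ½aΔt²; chain segment to segment.
0–2 s: v starts 3 m/s; Δx = 3·2 + ½·-8·2² = -10 m; v ends -13 m/s.
2–6 s: v starts -13 m/s; Δx = -13·4 + ½·1·4² = -44 m; v ends -9 m/s.
6–9 s: v starts -9 m/s; Δx = -9·3 + ½·-2·3² = -36 m; v ends -15 m/s.
x(9) = -1 + Σ Δx = -91 m.

-91 m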